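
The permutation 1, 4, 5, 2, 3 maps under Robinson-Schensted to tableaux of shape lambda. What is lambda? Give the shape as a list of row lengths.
Row-insert each entry into an empty tableau.

After inserting 1: P = [[1]].
After inserting 4: P = [[1, 4]].
After inserting 5: P = [[1, 4, 5]].
After inserting 2: P = [[1, 2, 5], [4]].
After inserting 3: P = [[1, 2, 3], [4, 5]].

The final insertion tableau P = [[1, 2, 3], [4, 5]] has shape [3, 2].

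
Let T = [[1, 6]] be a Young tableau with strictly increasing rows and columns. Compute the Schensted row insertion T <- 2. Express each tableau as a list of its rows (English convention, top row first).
In row 1, 2 replaces 6 (the leftmost entry greater than 2); 6 is bumped to row 2. 6 starts a new row 2. The new tableau is [[1, 2], [6]].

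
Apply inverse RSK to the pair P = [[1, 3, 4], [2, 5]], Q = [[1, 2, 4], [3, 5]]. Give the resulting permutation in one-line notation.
2 3 1 5 4

Reverse the RSK construction: for i from n down to 1, find the cell of Q containing i, remove the entry at that cell from P, and reverse-bump it up through P; the value ejected from row 1 is w(i).

Step i=5: Q has 5 at row 2, column 2; remove 5 from row 2 of P and reverse-bump: 5 enters row 1 and ejects 4. So w(5) = 4. P is now [[1, 3, 5], [2]].
Step i=4: Q has 4 at row 1, column 3; remove that cell from P, ejecting 5. So w(4) = 5. P is now [[1, 3], [2]].
Step i=3: Q has 3 at row 2, column 1; remove 2 from row 2 of P and reverse-bump: 2 enters row 1 and ejects 1. So w(3) = 1. P is now [[2, 3]].
Step i=2: Q has 2 at row 1, column 2; remove that cell from P, ejecting 3. So w(2) = 3. P is now [[2]].
Step i=1: Q has 1 at row 1, column 1; remove that cell from P, ejecting 2. So w(1) = 2. P is now [].

So w = 2 3 1 5 4.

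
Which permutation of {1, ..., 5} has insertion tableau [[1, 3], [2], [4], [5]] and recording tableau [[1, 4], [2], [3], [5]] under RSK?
5 4 2 3 1

Reverse the RSK construction: for i from n down to 1, find the cell of Q containing i, remove the entry at that cell from P, and reverse-bump it up through P; the value ejected from row 1 is w(i).

Step i=5: Q has 5 at row 4, column 1; remove 5 from row 4 of P and reverse-bump: 5 enters row 3 and ejects 4; 4 enters row 2 and ejects 2; 2 enters row 1 and ejects 1. So w(5) = 1. P is now [[2, 3], [4], [5]].
Step i=4: Q has 4 at row 1, column 2; remove that cell from P, ejecting 3. So w(4) = 3. P is now [[2], [4], [5]].
Step i=3: Q has 3 at row 3, column 1; remove 5 from row 3 of P and reverse-bump: 5 enters row 2 and ejects 4; 4 enters row 1 and ejects 2. So w(3) = 2. P is now [[4], [5]].
Step i=2: Q has 2 at row 2, column 1; remove 5 from row 2 of P and reverse-bump: 5 enters row 1 and ejects 4. So w(2) = 4. P is now [[5]].
Step i=1: Q has 1 at row 1, column 1; remove that cell from P, ejecting 5. So w(1) = 5. P is now [].

So w = 5 4 2 3 1.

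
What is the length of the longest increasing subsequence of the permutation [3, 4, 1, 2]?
2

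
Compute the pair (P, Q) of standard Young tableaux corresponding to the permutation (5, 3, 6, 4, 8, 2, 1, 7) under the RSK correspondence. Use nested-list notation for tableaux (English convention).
P = [[1, 4, 7], [2, 6, 8], [3], [5]], Q = [[1, 3, 5], [2, 4, 8], [6], [7]]

Insert each entry of the permutation into P by Schensted row insertion, recording in Q the position of each new cell.

Insert 5: appended to row 1. P = [[5]], Q = [[1]].
Insert 3: 3 bumps 5 from row 1; 5 starts row 2. P = [[3], [5]], Q = [[1], [2]].
Insert 6: appended to row 1. P = [[3, 6], [5]], Q = [[1, 3], [2]].
Insert 4: 4 bumps 6 from row 1; 6 appends to row 2. P = [[3, 4], [5, 6]], Q = [[1, 3], [2, 4]].
Insert 8: appended to row 1. P = [[3, 4, 8], [5, 6]], Q = [[1, 3, 5], [2, 4]].
Insert 2: 2 bumps 3 from row 1; 3 bumps 5 from row 2; 5 starts row 3. P = [[2, 4, 8], [3, 6], [5]], Q = [[1, 3, 5], [2, 4], [6]].
Insert 1: 1 bumps 2 from row 1; 2 bumps 3 from row 2; 3 bumps 5 from row 3; 5 starts row 4. P = [[1, 4, 8], [2, 6], [3], [5]], Q = [[1, 3, 5], [2, 4], [6], [7]].
Insert 7: 7 bumps 8 from row 1; 8 appends to row 2. P = [[1, 4, 7], [2, 6, 8], [3], [5]], Q = [[1, 3, 5], [2, 4, 8], [6], [7]].

So P = [[1, 4, 7], [2, 6, 8], [3], [5]], Q = [[1, 3, 5], [2, 4, 8], [6], [7]].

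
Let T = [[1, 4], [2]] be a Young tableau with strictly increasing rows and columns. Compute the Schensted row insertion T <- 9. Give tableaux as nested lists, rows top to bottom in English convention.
9 is larger than every entry of row 1, so it is appended to row 1. The new tableau is [[1, 4, 9], [2]].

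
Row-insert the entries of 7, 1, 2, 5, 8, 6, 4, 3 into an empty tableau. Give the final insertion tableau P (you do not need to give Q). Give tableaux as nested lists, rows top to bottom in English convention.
P = [[1, 2, 3, 6], [4, 8], [5], [7]]

Insert 7: appended to row 1. P = [[7]].
Insert 1: 1 bumps 7 from row 1; 7 starts row 2. P = [[1], [7]].
Insert 2: appended to row 1. P = [[1, 2], [7]].
Insert 5: appended to row 1. P = [[1, 2, 5], [7]].
Insert 8: appended to row 1. P = [[1, 2, 5, 8], [7]].
Insert 6: 6 bumps 8 from row 1; 8 appends to row 2. P = [[1, 2, 5, 6], [7, 8]].
Insert 4: 4 bumps 5 from row 1; 5 bumps 7 from row 2; 7 starts row 3. P = [[1, 2, 4, 6], [5, 8], [7]].
Insert 3: 3 bumps 4 from row 1; 4 bumps 5 from row 2; 5 bumps 7 from row 3; 7 starts row 4. P = [[1, 2, 3, 6], [4, 8], [5], [7]].

So P = [[1, 2, 3, 6], [4, 8], [5], [7]].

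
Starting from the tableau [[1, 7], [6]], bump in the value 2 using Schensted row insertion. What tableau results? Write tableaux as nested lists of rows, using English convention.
[[1, 2], [6, 7]]

In row 1, 2 replaces 7 (the leftmost entry greater than 2); 7 is bumped to row 2. 7 is appended to row 2. The new tableau is [[1, 2], [6, 7]].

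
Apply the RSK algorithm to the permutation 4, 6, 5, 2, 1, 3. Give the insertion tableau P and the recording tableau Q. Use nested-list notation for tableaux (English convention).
Insert each entry of the permutation into P by Schensted row insertion, recording in Q the position of each new cell.

Insert 4: appended to row 1. P = [[4]].
Insert 6: appended to row 1. P = [[4, 6]].
Insert 5: 5 bumps 6 from row 1; 6 starts row 2. P = [[4, 5], [6]].
Insert 2: 2 bumps 4 from row 1; 4 bumps 6 from row 2; 6 starts row 3. P = [[2, 5], [4], [6]].
Insert 1: 1 bumps 2 from row 1; 2 bumps 4 from row 2; 4 bumps 6 from row 3; 6 starts row 4. P = [[1, 5], [2], [4], [6]].
Insert 3: 3 bumps 5 from row 1; 5 appends to row 2. P = [[1, 3], [2, 5], [4], [6]].

So P = [[1, 3], [2, 5], [4], [6]], Q = [[1, 2], [3, 6], [4], [5]].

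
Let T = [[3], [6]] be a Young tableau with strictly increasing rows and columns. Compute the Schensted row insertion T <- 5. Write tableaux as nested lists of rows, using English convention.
5 is larger than every entry of row 1, so it is appended to row 1. The new tableau is [[3, 5], [6]].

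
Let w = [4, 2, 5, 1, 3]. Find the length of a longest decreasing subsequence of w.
3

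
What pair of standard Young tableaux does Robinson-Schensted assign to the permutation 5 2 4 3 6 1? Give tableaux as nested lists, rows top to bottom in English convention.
Insert each entry of the permutation into P by Schensted row insertion, recording in Q the position of each new cell.

Insert 5: appended to row 1. P = [[5]].
Insert 2: 2 bumps 5 from row 1; 5 starts row 2. P = [[2], [5]].
Insert 4: appended to row 1. P = [[2, 4], [5]].
Insert 3: 3 bumps 4 from row 1; 4 bumps 5 from row 2; 5 starts row 3. P = [[2, 3], [4], [5]].
Insert 6: appended to row 1. P = [[2, 3, 6], [4], [5]].
Insert 1: 1 bumps 2 from row 1; 2 bumps 4 from row 2; 4 bumps 5 from row 3; 5 starts row 4. P = [[1, 3, 6], [2], [4], [5]].

So P = [[1, 3, 6], [2], [4], [5]], Q = [[1, 3, 5], [2], [4], [6]].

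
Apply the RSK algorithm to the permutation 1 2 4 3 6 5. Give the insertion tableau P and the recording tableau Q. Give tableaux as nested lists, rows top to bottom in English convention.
P = [[1, 2, 3, 5], [4, 6]], Q = [[1, 2, 3, 5], [4, 6]]

Insert each entry of the permutation into P by Schensted row insertion, recording in Q the position of each new cell.

After inserting 1: P = [[1]].
After inserting 2: P = [[1, 2]].
After inserting 4: P = [[1, 2, 4]].
After inserting 3: P = [[1, 2, 3], [4]].
After inserting 6: P = [[1, 2, 3, 6], [4]].
After inserting 5: P = [[1, 2, 3, 5], [4, 6]].

So P = [[1, 2, 3, 5], [4, 6]], Q = [[1, 2, 3, 5], [4, 6]].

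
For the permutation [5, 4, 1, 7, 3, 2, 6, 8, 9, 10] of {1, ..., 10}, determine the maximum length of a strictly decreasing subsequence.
4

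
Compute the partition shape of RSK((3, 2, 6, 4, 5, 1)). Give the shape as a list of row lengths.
[3, 2, 1]

RSK row insertion gives P = [[1, 4, 5], [2, 6], [3]], which has shape [3, 2, 1].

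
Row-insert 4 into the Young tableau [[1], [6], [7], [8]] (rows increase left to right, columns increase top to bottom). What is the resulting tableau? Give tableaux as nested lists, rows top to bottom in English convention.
4 is larger than every entry of row 1, so it is appended to row 1. The new tableau is [[1, 4], [6], [7], [8]].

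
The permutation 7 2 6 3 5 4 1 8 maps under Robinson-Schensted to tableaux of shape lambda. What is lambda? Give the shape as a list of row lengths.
Row-insert each entry into an empty tableau.

After inserting 7: P = [[7]].
After inserting 2: P = [[2], [7]].
After inserting 6: P = [[2, 6], [7]].
After inserting 3: P = [[2, 3], [6], [7]].
After inserting 5: P = [[2, 3, 5], [6], [7]].
After inserting 4: P = [[2, 3, 4], [5], [6], [7]].
After inserting 1: P = [[1, 3, 4], [2], [5], [6], [7]].
After inserting 8: P = [[1, 3, 4, 8], [2], [5], [6], [7]].

The final insertion tableau P = [[1, 3, 4, 8], [2], [5], [6], [7]] has shape [4, 1, 1, 1, 1].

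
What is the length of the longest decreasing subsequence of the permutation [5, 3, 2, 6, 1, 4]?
4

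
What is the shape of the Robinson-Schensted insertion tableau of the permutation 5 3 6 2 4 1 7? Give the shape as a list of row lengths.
[3, 2, 1, 1]

Row-insert each entry into an empty tableau.

After inserting 5: P = [[5]].
After inserting 3: P = [[3], [5]].
After inserting 6: P = [[3, 6], [5]].
After inserting 2: P = [[2, 6], [3], [5]].
After inserting 4: P = [[2, 4], [3, 6], [5]].
After inserting 1: P = [[1, 4], [2, 6], [3], [5]].
After inserting 7: P = [[1, 4, 7], [2, 6], [3], [5]].

The final insertion tableau P = [[1, 4, 7], [2, 6], [3], [5]] has shape [3, 2, 1, 1].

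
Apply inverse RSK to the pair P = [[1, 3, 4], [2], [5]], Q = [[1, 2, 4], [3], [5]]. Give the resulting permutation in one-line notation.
Reverse the RSK construction: for i from n down to 1, find the cell of Q containing i, remove the entry at that cell from P, and reverse-bump it up through P; the value ejected from row 1 is w(i).

Step i=5: Q has 5 at row 3, column 1; remove 5 from row 3 of P and reverse-bump: 5 enters row 2 and ejects 2; 2 enters row 1 and ejects 1. So w(5) = 1. P is now [[2, 3, 4], [5]].
Step i=4: Q has 4 at row 1, column 3; remove that cell from P, ejecting 4. So w(4) = 4. P is now [[2, 3], [5]].
Step i=3: Q has 3 at row 2, column 1; remove 5 from row 2 of P and reverse-bump: 5 enters row 1 and ejects 3. So w(3) = 3. P is now [[2, 5]].
Step i=2: Q has 2 at row 1, column 2; remove that cell from P, ejecting 5. So w(2) = 5. P is now [[2]].
Step i=1: Q has 1 at row 1, column 1; remove that cell from P, ejecting 2. So w(1) = 2. P is now [].

So w = 2 5 3 4 1.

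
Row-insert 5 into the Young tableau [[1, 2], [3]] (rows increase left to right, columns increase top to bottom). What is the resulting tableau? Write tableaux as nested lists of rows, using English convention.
5 is larger than every entry of row 1, so it is appended to row 1. The new tableau is [[1, 2, 5], [3]].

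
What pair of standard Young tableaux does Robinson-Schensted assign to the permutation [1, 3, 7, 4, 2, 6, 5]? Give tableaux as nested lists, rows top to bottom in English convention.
Insert each entry of the permutation into P by Schensted row insertion, recording in Q the position of each new cell.

Insert 1: appended to row 1. P = [[1]], Q = [[1]].
Insert 3: appended to row 1. P = [[1, 3]], Q = [[1, 2]].
Insert 7: appended to row 1. P = [[1, 3, 7]], Q = [[1, 2, 3]].
Insert 4: 4 bumps 7 from row 1; 7 starts row 2. P = [[1, 3, 4], [7]], Q = [[1, 2, 3], [4]].
Insert 2: 2 bumps 3 from row 1; 3 bumps 7 from row 2; 7 starts row 3. P = [[1, 2, 4], [3], [7]], Q = [[1, 2, 3], [4], [5]].
Insert 6: appended to row 1. P = [[1, 2, 4, 6], [3], [7]], Q = [[1, 2, 3, 6], [4], [5]].
Insert 5: 5 bumps 6 from row 1; 6 appends to row 2. P = [[1, 2, 4, 5], [3, 6], [7]], Q = [[1, 2, 3, 6], [4, 7], [5]].

So P = [[1, 2, 4, 5], [3, 6], [7]], Q = [[1, 2, 3, 6], [4, 7], [5]].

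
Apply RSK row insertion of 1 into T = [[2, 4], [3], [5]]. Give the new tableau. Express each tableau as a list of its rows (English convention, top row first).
In row 1, 1 replaces 2 (the leftmost entry greater than 1); 2 is bumped to row 2. In row 2, 2 replaces 3 (the leftmost entry greater than 2); 3 is bumped to row 3. In row 3, 3 replaces 5 (the leftmost entry greater than 3); 5 is bumped to row 4. 5 starts a new row 4. The new tableau is [[1, 4], [2], [3], [5]].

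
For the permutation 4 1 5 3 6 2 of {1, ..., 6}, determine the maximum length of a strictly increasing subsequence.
3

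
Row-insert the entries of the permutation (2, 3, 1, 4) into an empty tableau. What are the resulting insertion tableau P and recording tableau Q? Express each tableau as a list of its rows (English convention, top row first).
Insert each entry of the permutation into P by Schensted row insertion, recording in Q the position of each new cell.

Insert 2: appended to row 1. P = [[2]].
Insert 3: appended to row 1. P = [[2, 3]].
Insert 1: 1 bumps 2 from row 1; 2 starts row 2. P = [[1, 3], [2]].
Insert 4: appended to row 1. P = [[1, 3, 4], [2]].

So P = [[1, 3, 4], [2]], Q = [[1, 2, 4], [3]].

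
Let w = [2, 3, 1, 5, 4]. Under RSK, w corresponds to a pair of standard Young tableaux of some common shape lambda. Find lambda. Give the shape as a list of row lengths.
Row-insert each entry into an empty tableau.

After inserting 2: P = [[2]].
After inserting 3: P = [[2, 3]].
After inserting 1: P = [[1, 3], [2]].
After inserting 5: P = [[1, 3, 5], [2]].
After inserting 4: P = [[1, 3, 4], [2, 5]].

The final insertion tableau P = [[1, 3, 4], [2, 5]] has shape [3, 2].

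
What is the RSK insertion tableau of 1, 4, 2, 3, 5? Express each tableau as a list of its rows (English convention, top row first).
Insert 1: appended to row 1. P = [[1]].
Insert 4: appended to row 1. P = [[1, 4]].
Insert 2: 2 bumps 4 from row 1; 4 starts row 2. P = [[1, 2], [4]].
Insert 3: appended to row 1. P = [[1, 2, 3], [4]].
Insert 5: appended to row 1. P = [[1, 2, 3, 5], [4]].

So P = [[1, 2, 3, 5], [4]].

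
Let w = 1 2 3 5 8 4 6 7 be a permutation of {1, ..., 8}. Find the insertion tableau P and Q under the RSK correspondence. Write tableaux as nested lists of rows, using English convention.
P = [[1, 2, 3, 4, 6, 7], [5, 8]], Q = [[1, 2, 3, 4, 5, 8], [6, 7]]

Insert each entry of the permutation into P by Schensted row insertion, recording in Q the position of each new cell.

Insert 1: appended to row 1. P = [[1]].
Insert 2: appended to row 1. P = [[1, 2]].
Insert 3: appended to row 1. P = [[1, 2, 3]].
Insert 5: appended to row 1. P = [[1, 2, 3, 5]].
Insert 8: appended to row 1. P = [[1, 2, 3, 5, 8]].
Insert 4: 4 bumps 5 from row 1; 5 starts row 2. P = [[1, 2, 3, 4, 8], [5]].
Insert 6: 6 bumps 8 from row 1; 8 appends to row 2. P = [[1, 2, 3, 4, 6], [5, 8]].
Insert 7: appended to row 1. P = [[1, 2, 3, 4, 6, 7], [5, 8]].

So P = [[1, 2, 3, 4, 6, 7], [5, 8]], Q = [[1, 2, 3, 4, 5, 8], [6, 7]].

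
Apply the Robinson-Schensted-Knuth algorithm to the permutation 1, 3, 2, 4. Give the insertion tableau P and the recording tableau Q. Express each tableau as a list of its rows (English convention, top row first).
P = [[1, 2, 4], [3]], Q = [[1, 2, 4], [3]]

Insert each entry of the permutation into P by Schensted row insertion, recording in Q the position of each new cell.

Insert 1: appended to row 1. P = [[1]].
Insert 3: appended to row 1. P = [[1, 3]].
Insert 2: 2 bumps 3 from row 1; 3 starts row 2. P = [[1, 2], [3]].
Insert 4: appended to row 1. P = [[1, 2, 4], [3]].

So P = [[1, 2, 4], [3]], Q = [[1, 2, 4], [3]].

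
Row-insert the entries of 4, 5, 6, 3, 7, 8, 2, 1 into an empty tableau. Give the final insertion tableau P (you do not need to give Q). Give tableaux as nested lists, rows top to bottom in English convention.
Insert 4: appended to row 1. P = [[4]].
Insert 5: appended to row 1. P = [[4, 5]].
Insert 6: appended to row 1. P = [[4, 5, 6]].
Insert 3: 3 bumps 4 from row 1; 4 starts row 2. P = [[3, 5, 6], [4]].
Insert 7: appended to row 1. P = [[3, 5, 6, 7], [4]].
Insert 8: appended to row 1. P = [[3, 5, 6, 7, 8], [4]].
Insert 2: 2 bumps 3 from row 1; 3 bumps 4 from row 2; 4 starts row 3. P = [[2, 5, 6, 7, 8], [3], [4]].
Insert 1: 1 bumps 2 from row 1; 2 bumps 3 from row 2; 3 bumps 4 from row 3; 4 starts row 4. P = [[1, 5, 6, 7, 8], [2], [3], [4]].

So P = [[1, 5, 6, 7, 8], [2], [3], [4]].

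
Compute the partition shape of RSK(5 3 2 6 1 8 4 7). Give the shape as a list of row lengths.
[3, 3, 1, 1]

Row-insert each entry into an empty tableau.

After inserting 5: P = [[5]].
After inserting 3: P = [[3], [5]].
After inserting 2: P = [[2], [3], [5]].
After inserting 6: P = [[2, 6], [3], [5]].
After inserting 1: P = [[1, 6], [2], [3], [5]].
After inserting 8: P = [[1, 6, 8], [2], [3], [5]].
After inserting 4: P = [[1, 4, 8], [2, 6], [3], [5]].
After inserting 7: P = [[1, 4, 7], [2, 6, 8], [3], [5]].

The final insertion tableau P = [[1, 4, 7], [2, 6, 8], [3], [5]] has shape [3, 3, 1, 1].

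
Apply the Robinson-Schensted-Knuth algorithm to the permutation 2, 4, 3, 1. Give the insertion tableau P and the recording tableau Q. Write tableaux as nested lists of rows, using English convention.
P = [[1, 3], [2], [4]], Q = [[1, 2], [3], [4]]

Insert each entry of the permutation into P by Schensted row insertion, recording in Q the position of each new cell.

Insert 2: appended to row 1. P = [[2]].
Insert 4: appended to row 1. P = [[2, 4]].
Insert 3: 3 bumps 4 from row 1; 4 starts row 2. P = [[2, 3], [4]].
Insert 1: 1 bumps 2 from row 1; 2 bumps 4 from row 2; 4 starts row 3. P = [[1, 3], [2], [4]].

So P = [[1, 3], [2], [4]], Q = [[1, 2], [3], [4]].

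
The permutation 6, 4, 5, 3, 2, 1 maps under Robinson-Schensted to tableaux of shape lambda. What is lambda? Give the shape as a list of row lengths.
[2, 1, 1, 1, 1]

Row-insert each entry into an empty tableau.

After inserting 6: P = [[6]].
After inserting 4: P = [[4], [6]].
After inserting 5: P = [[4, 5], [6]].
After inserting 3: P = [[3, 5], [4], [6]].
After inserting 2: P = [[2, 5], [3], [4], [6]].
After inserting 1: P = [[1, 5], [2], [3], [4], [6]].

The final insertion tableau P = [[1, 5], [2], [3], [4], [6]] has shape [2, 1, 1, 1, 1].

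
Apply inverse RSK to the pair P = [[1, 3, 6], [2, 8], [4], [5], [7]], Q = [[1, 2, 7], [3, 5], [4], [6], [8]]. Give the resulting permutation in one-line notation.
Reverse the RSK construction: for i from n down to 1, find the cell of Q containing i, remove the entry at that cell from P, and reverse-bump it up through P; the value ejected from row 1 is w(i).

Step i=8: Q has 8 at row 5, column 1; remove 7 from row 5 of P and reverse-bump: 7 enters row 4 and ejects 5; 5 enters row 3 and ejects 4; 4 enters row 2 and ejects 2; 2 enters row 1 and ejects 1. So w(8) = 1. P is now [[2, 3, 6], [4, 8], [5], [7]].
Step i=7: Q has 7 at row 1, column 3; remove that cell from P, ejecting 6. So w(7) = 6. P is now [[2, 3], [4, 8], [5], [7]].
Step i=6: Q has 6 at row 4, column 1; remove 7 from row 4 of P and reverse-bump: 7 enters row 3 and ejects 5; 5 enters row 2 and ejects 4; 4 enters row 1 and ejects 3. So w(6) = 3. P is now [[2, 4], [5, 8], [7]].
Step i=5: Q has 5 at row 2, column 2; remove 8 from row 2 of P and reverse-bump: 8 enters row 1 and ejects 4. So w(5) = 4. P is now [[2, 8], [5], [7]].
Step i=4: Q has 4 at row 3, column 1; remove 7 from row 3 of P and reverse-bump: 7 enters row 2 and ejects 5; 5 enters row 1 and ejects 2. So w(4) = 2. P is now [[5, 8], [7]].
Step i=3: Q has 3 at row 2, column 1; remove 7 from row 2 of P and reverse-bump: 7 enters row 1 and ejects 5. So w(3) = 5. P is now [[7, 8]].
Step i=2: Q has 2 at row 1, column 2; remove that cell from P, ejecting 8. So w(2) = 8. P is now [[7]].
Step i=1: Q has 1 at row 1, column 1; remove that cell from P, ejecting 7. So w(1) = 7. P is now [].

So w = 7 8 5 2 4 3 6 1.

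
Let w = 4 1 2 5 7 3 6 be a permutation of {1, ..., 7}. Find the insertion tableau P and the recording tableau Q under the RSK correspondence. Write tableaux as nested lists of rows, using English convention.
Insert each entry of the permutation into P by Schensted row insertion, recording in Q the position of each new cell.

After inserting 4: P = [[4]].
After inserting 1: P = [[1], [4]].
After inserting 2: P = [[1, 2], [4]].
After inserting 5: P = [[1, 2, 5], [4]].
After inserting 7: P = [[1, 2, 5, 7], [4]].
After inserting 3: P = [[1, 2, 3, 7], [4, 5]].
After inserting 6: P = [[1, 2, 3, 6], [4, 5, 7]].

So P = [[1, 2, 3, 6], [4, 5, 7]], Q = [[1, 3, 4, 5], [2, 6, 7]].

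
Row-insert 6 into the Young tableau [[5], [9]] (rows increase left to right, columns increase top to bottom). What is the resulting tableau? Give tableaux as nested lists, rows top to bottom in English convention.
6 is larger than every entry of row 1, so it is appended to row 1. The new tableau is [[5, 6], [9]].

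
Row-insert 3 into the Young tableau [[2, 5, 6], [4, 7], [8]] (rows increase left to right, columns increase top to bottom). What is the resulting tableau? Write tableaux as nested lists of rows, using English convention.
In row 1, 3 replaces 5 (the leftmost entry greater than 3); 5 is bumped to row 2. In row 2, 5 replaces 7 (the leftmost entry greater than 5); 7 is bumped to row 3. In row 3, 7 replaces 8 (the leftmost entry greater than 7); 8 is bumped to row 4. 8 starts a new row 4. The new tableau is [[2, 3, 6], [4, 5], [7], [8]].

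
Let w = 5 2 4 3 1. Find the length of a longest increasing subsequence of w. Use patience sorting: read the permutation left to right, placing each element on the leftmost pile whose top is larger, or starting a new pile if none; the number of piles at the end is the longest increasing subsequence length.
2

5: new pile. tops = [5]
2: onto pile 1 (replacing 5). tops = [2]
4: new pile. tops = [2, 4]
3: onto pile 2 (replacing 4). tops = [2, 3]
1: onto pile 1 (replacing 2). tops = [1, 3]

2 piles, so the longest increasing subsequence has length 2.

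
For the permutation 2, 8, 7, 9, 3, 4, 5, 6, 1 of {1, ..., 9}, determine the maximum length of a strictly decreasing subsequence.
4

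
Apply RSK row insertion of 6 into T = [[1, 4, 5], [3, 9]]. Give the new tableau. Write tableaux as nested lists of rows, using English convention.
[[1, 4, 5, 6], [3, 9]]

6 is larger than every entry of row 1, so it is appended to row 1. The new tableau is [[1, 4, 5, 6], [3, 9]].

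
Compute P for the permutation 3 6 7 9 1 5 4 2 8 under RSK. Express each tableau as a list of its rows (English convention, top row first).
Insert 3: appended to row 1. P = [[3]].
Insert 6: appended to row 1. P = [[3, 6]].
Insert 7: appended to row 1. P = [[3, 6, 7]].
Insert 9: appended to row 1. P = [[3, 6, 7, 9]].
Insert 1: 1 bumps 3 from row 1; 3 starts row 2. P = [[1, 6, 7, 9], [3]].
Insert 5: 5 bumps 6 from row 1; 6 appends to row 2. P = [[1, 5, 7, 9], [3, 6]].
Insert 4: 4 bumps 5 from row 1; 5 bumps 6 from row 2; 6 starts row 3. P = [[1, 4, 7, 9], [3, 5], [6]].
Insert 2: 2 bumps 4 from row 1; 4 bumps 5 from row 2; 5 bumps 6 from row 3; 6 starts row 4. P = [[1, 2, 7, 9], [3, 4], [5], [6]].
Insert 8: 8 bumps 9 from row 1; 9 appends to row 2. P = [[1, 2, 7, 8], [3, 4, 9], [5], [6]].

So P = [[1, 2, 7, 8], [3, 4, 9], [5], [6]].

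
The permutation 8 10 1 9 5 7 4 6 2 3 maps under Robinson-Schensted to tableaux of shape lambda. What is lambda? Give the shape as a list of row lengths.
Row-insert each entry into an empty tableau.

After inserting 8: P = [[8]].
After inserting 10: P = [[8, 10]].
After inserting 1: P = [[1, 10], [8]].
After inserting 9: P = [[1, 9], [8, 10]].
After inserting 5: P = [[1, 5], [8, 9], [10]].
After inserting 7: P = [[1, 5, 7], [8, 9], [10]].
After inserting 4: P = [[1, 4, 7], [5, 9], [8], [10]].
After inserting 6: P = [[1, 4, 6], [5, 7], [8, 9], [10]].
After inserting 2: P = [[1, 2, 6], [4, 7], [5, 9], [8], [10]].
After inserting 3: P = [[1, 2, 3], [4, 6], [5, 7], [8, 9], [10]].

The final insertion tableau P = [[1, 2, 3], [4, 6], [5, 7], [8, 9], [10]] has shape [3, 2, 2, 2, 1].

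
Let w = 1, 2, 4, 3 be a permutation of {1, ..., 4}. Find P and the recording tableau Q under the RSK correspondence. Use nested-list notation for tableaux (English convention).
P = [[1, 2, 3], [4]], Q = [[1, 2, 3], [4]]

Insert each entry of the permutation into P by Schensted row insertion, recording in Q the position of each new cell.

After inserting 1: P = [[1]].
After inserting 2: P = [[1, 2]].
After inserting 4: P = [[1, 2, 4]].
After inserting 3: P = [[1, 2, 3], [4]].

So P = [[1, 2, 3], [4]], Q = [[1, 2, 3], [4]].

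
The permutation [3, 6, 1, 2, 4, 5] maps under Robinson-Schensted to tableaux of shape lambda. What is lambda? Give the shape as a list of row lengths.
Row-insert each entry into an empty tableau.

After inserting 3: P = [[3]].
After inserting 6: P = [[3, 6]].
After inserting 1: P = [[1, 6], [3]].
After inserting 2: P = [[1, 2], [3, 6]].
After inserting 4: P = [[1, 2, 4], [3, 6]].
After inserting 5: P = [[1, 2, 4, 5], [3, 6]].

The final insertion tableau P = [[1, 2, 4, 5], [3, 6]] has shape [4, 2].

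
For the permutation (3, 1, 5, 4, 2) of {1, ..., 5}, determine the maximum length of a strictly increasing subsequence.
2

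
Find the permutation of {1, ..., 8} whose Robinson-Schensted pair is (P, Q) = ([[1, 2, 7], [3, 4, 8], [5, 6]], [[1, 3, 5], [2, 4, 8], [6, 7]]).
5 3 6 4 8 1 2 7

Reverse the RSK construction: for i from n down to 1, find the cell of Q containing i, remove the entry at that cell from P, and reverse-bump it up through P; the value ejected from row 1 is w(i).

Step i=8: Q has 8 at row 2, column 3; remove 8 from row 2 of P and reverse-bump: 8 enters row 1 and ejects 7. So w(8) = 7. P is now [[1, 2, 8], [3, 4], [5, 6]].
Step i=7: Q has 7 at row 3, column 2; remove 6 from row 3 of P and reverse-bump: 6 enters row 2 and ejects 4; 4 enters row 1 and ejects 2. So w(7) = 2. P is now [[1, 4, 8], [3, 6], [5]].
Step i=6: Q has 6 at row 3, column 1; remove 5 from row 3 of P and reverse-bump: 5 enters row 2 and ejects 3; 3 enters row 1 and ejects 1. So w(6) = 1. P is now [[3, 4, 8], [5, 6]].
Step i=5: Q has 5 at row 1, column 3; remove that cell from P, ejecting 8. So w(5) = 8. P is now [[3, 4], [5, 6]].
Step i=4: Q has 4 at row 2, column 2; remove 6 from row 2 of P and reverse-bump: 6 enters row 1 and ejects 4. So w(4) = 4. P is now [[3, 6], [5]].
Step i=3: Q has 3 at row 1, column 2; remove that cell from P, ejecting 6. So w(3) = 6. P is now [[3], [5]].
Step i=2: Q has 2 at row 2, column 1; remove 5 from row 2 of P and reverse-bump: 5 enters row 1 and ejects 3. So w(2) = 3. P is now [[5]].
Step i=1: Q has 1 at row 1, column 1; remove that cell from P, ejecting 5. So w(1) = 5. P is now [].

So w = 5 3 6 4 8 1 2 7.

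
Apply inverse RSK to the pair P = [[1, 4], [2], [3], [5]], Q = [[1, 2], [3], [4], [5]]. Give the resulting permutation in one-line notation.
3 5 4 2 1

Reverse the RSK construction: for i from n down to 1, find the cell of Q containing i, remove the entry at that cell from P, and reverse-bump it up through P; the value ejected from row 1 is w(i).

Step i=5: Q has 5 at row 4, column 1; remove 5 from row 4 of P and reverse-bump: 5 enters row 3 and ejects 3; 3 enters row 2 and ejects 2; 2 enters row 1 and ejects 1. So w(5) = 1. P is now [[2, 4], [3], [5]].
Step i=4: Q has 4 at row 3, column 1; remove 5 from row 3 of P and reverse-bump: 5 enters row 2 and ejects 3; 3 enters row 1 and ejects 2. So w(4) = 2. P is now [[3, 4], [5]].
Step i=3: Q has 3 at row 2, column 1; remove 5 from row 2 of P and reverse-bump: 5 enters row 1 and ejects 4. So w(3) = 4. P is now [[3, 5]].
Step i=2: Q has 2 at row 1, column 2; remove that cell from P, ejecting 5. So w(2) = 5. P is now [[3]].
Step i=1: Q has 1 at row 1, column 1; remove that cell from P, ejecting 3. So w(1) = 3. P is now [].

So w = 3 5 4 2 1.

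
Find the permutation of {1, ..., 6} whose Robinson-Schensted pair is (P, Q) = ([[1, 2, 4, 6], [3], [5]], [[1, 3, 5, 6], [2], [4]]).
5 1 3 2 4 6

Reverse the RSK construction: for i from n down to 1, find the cell of Q containing i, remove the entry at that cell from P, and reverse-bump it up through P; the value ejected from row 1 is w(i).

Step i=6: Q has 6 at row 1, column 4; remove that cell from P, ejecting 6. So w(6) = 6. P is now [[1, 2, 4], [3], [5]].
Step i=5: Q has 5 at row 1, column 3; remove that cell from P, ejecting 4. So w(5) = 4. P is now [[1, 2], [3], [5]].
Step i=4: Q has 4 at row 3, column 1; remove 5 from row 3 of P and reverse-bump: 5 enters row 2 and ejects 3; 3 enters row 1 and ejects 2. So w(4) = 2. P is now [[1, 3], [5]].
Step i=3: Q has 3 at row 1, column 2; remove that cell from P, ejecting 3. So w(3) = 3. P is now [[1], [5]].
Step i=2: Q has 2 at row 2, column 1; remove 5 from row 2 of P and reverse-bump: 5 enters row 1 and ejects 1. So w(2) = 1. P is now [[5]].
Step i=1: Q has 1 at row 1, column 1; remove that cell from P, ejecting 5. So w(1) = 5. P is now [].

So w = 5 1 3 2 4 6.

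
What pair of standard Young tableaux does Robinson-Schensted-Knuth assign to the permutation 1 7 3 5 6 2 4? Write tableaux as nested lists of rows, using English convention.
Insert each entry of the permutation into P by Schensted row insertion, recording in Q the position of each new cell.

Insert 1: appended to row 1. P = [[1]].
Insert 7: appended to row 1. P = [[1, 7]].
Insert 3: 3 bumps 7 from row 1; 7 starts row 2. P = [[1, 3], [7]].
Insert 5: appended to row 1. P = [[1, 3, 5], [7]].
Insert 6: appended to row 1. P = [[1, 3, 5, 6], [7]].
Insert 2: 2 bumps 3 from row 1; 3 bumps 7 from row 2; 7 starts row 3. P = [[1, 2, 5, 6], [3], [7]].
Insert 4: 4 bumps 5 from row 1; 5 appends to row 2. P = [[1, 2, 4, 6], [3, 5], [7]].

So P = [[1, 2, 4, 6], [3, 5], [7]], Q = [[1, 2, 4, 5], [3, 7], [6]].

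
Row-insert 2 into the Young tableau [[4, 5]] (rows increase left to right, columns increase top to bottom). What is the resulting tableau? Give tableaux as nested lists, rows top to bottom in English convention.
[[2, 5], [4]]

In row 1, 2 replaces 4 (the leftmost entry greater than 2); 4 is bumped to row 2. 4 starts a new row 2. The new tableau is [[2, 5], [4]].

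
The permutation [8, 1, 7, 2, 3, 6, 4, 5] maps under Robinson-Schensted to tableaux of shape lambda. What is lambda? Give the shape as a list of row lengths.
Row-insert each entry into an empty tableau.

After inserting 8: P = [[8]].
After inserting 1: P = [[1], [8]].
After inserting 7: P = [[1, 7], [8]].
After inserting 2: P = [[1, 2], [7], [8]].
After inserting 3: P = [[1, 2, 3], [7], [8]].
After inserting 6: P = [[1, 2, 3, 6], [7], [8]].
After inserting 4: P = [[1, 2, 3, 4], [6], [7], [8]].
After inserting 5: P = [[1, 2, 3, 4, 5], [6], [7], [8]].

The final insertion tableau P = [[1, 2, 3, 4, 5], [6], [7], [8]] has shape [5, 1, 1, 1].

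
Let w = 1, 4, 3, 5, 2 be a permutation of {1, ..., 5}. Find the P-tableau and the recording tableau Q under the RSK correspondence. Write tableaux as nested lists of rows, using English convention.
Insert each entry of the permutation into P by Schensted row insertion, recording in Q the position of each new cell.

Insert 1: appended to row 1. P = [[1]], Q = [[1]].
Insert 4: appended to row 1. P = [[1, 4]], Q = [[1, 2]].
Insert 3: 3 bumps 4 from row 1; 4 starts row 2. P = [[1, 3], [4]], Q = [[1, 2], [3]].
Insert 5: appended to row 1. P = [[1, 3, 5], [4]], Q = [[1, 2, 4], [3]].
Insert 2: 2 bumps 3 from row 1; 3 bumps 4 from row 2; 4 starts row 3. P = [[1, 2, 5], [3], [4]], Q = [[1, 2, 4], [3], [5]].

So P = [[1, 2, 5], [3], [4]], Q = [[1, 2, 4], [3], [5]].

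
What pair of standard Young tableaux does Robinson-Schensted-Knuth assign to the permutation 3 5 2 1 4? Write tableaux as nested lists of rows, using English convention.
P = [[1, 4], [2, 5], [3]], Q = [[1, 2], [3, 5], [4]]

Insert each entry of the permutation into P by Schensted row insertion, recording in Q the position of each new cell.

Insert 3: appended to row 1. P = [[3]], Q = [[1]].
Insert 5: appended to row 1. P = [[3, 5]], Q = [[1, 2]].
Insert 2: 2 bumps 3 from row 1; 3 starts row 2. P = [[2, 5], [3]], Q = [[1, 2], [3]].
Insert 1: 1 bumps 2 from row 1; 2 bumps 3 from row 2; 3 starts row 3. P = [[1, 5], [2], [3]], Q = [[1, 2], [3], [4]].
Insert 4: 4 bumps 5 from row 1; 5 appends to row 2. P = [[1, 4], [2, 5], [3]], Q = [[1, 2], [3, 5], [4]].

So P = [[1, 4], [2, 5], [3]], Q = [[1, 2], [3, 5], [4]].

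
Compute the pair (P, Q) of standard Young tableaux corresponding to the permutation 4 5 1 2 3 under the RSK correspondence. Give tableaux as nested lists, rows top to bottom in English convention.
Insert each entry of the permutation into P by Schensted row insertion, recording in Q the position of each new cell.

Insert 4: appended to row 1. P = [[4]], Q = [[1]].
Insert 5: appended to row 1. P = [[4, 5]], Q = [[1, 2]].
Insert 1: 1 bumps 4 from row 1; 4 starts row 2. P = [[1, 5], [4]], Q = [[1, 2], [3]].
Insert 2: 2 bumps 5 from row 1; 5 appends to row 2. P = [[1, 2], [4, 5]], Q = [[1, 2], [3, 4]].
Insert 3: appended to row 1. P = [[1, 2, 3], [4, 5]], Q = [[1, 2, 5], [3, 4]].

So P = [[1, 2, 3], [4, 5]], Q = [[1, 2, 5], [3, 4]].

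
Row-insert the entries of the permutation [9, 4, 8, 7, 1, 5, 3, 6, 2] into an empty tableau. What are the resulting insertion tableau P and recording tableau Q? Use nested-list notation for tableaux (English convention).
P = [[1, 2, 6], [3, 5], [4], [7], [8], [9]], Q = [[1, 3, 8], [2, 6], [4], [5], [7], [9]]

Insert each entry of the permutation into P by Schensted row insertion, recording in Q the position of each new cell.

Insert 9: appended to row 1. P = [[9]].
Insert 4: 4 bumps 9 from row 1; 9 starts row 2. P = [[4], [9]].
Insert 8: appended to row 1. P = [[4, 8], [9]].
Insert 7: 7 bumps 8 from row 1; 8 bumps 9 from row 2; 9 starts row 3. P = [[4, 7], [8], [9]].
Insert 1: 1 bumps 4 from row 1; 4 bumps 8 from row 2; 8 bumps 9 from row 3; 9 starts row 4. P = [[1, 7], [4], [8], [9]].
Insert 5: 5 bumps 7 from row 1; 7 appends to row 2. P = [[1, 5], [4, 7], [8], [9]].
Insert 3: 3 bumps 5 from row 1; 5 bumps 7 from row 2; 7 bumps 8 from row 3; 8 bumps 9 from row 4; 9 starts row 5. P = [[1, 3], [4, 5], [7], [8], [9]].
Insert 6: appended to row 1. P = [[1, 3, 6], [4, 5], [7], [8], [9]].
Insert 2: 2 bumps 3 from row 1; 3 bumps 4 from row 2; 4 bumps 7 from row 3; 7 bumps 8 from row 4; 8 bumps 9 from row 5; 9 starts row 6. P = [[1, 2, 6], [3, 5], [4], [7], [8], [9]].

So P = [[1, 2, 6], [3, 5], [4], [7], [8], [9]], Q = [[1, 3, 8], [2, 6], [4], [5], [7], [9]].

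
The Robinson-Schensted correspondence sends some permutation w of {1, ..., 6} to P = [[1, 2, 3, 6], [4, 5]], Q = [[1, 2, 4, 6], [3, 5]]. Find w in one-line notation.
Reverse the RSK construction: for i from n down to 1, find the cell of Q containing i, remove the entry at that cell from P, and reverse-bump it up through P; the value ejected from row 1 is w(i).

Step i=6: Q has 6 at row 1, column 4; remove that cell from P, ejecting 6. So w(6) = 6. P is now [[1, 2, 3], [4, 5]].
Step i=5: Q has 5 at row 2, column 2; remove 5 from row 2 of P and reverse-bump: 5 enters row 1 and ejects 3. So w(5) = 3. P is now [[1, 2, 5], [4]].
Step i=4: Q has 4 at row 1, column 3; remove that cell from P, ejecting 5. So w(4) = 5. P is now [[1, 2], [4]].
Step i=3: Q has 3 at row 2, column 1; remove 4 from row 2 of P and reverse-bump: 4 enters row 1 and ejects 2. So w(3) = 2. P is now [[1, 4]].
Step i=2: Q has 2 at row 1, column 2; remove that cell from P, ejecting 4. So w(2) = 4. P is now [[1]].
Step i=1: Q has 1 at row 1, column 1; remove that cell from P, ejecting 1. So w(1) = 1. P is now [].

So w = 1 4 2 5 3 6.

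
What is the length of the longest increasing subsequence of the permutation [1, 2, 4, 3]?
3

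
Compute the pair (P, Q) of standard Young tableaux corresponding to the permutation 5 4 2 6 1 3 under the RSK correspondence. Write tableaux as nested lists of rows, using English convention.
Insert each entry of the permutation into P by Schensted row insertion, recording in Q the position of each new cell.

After inserting 5: P = [[5]].
After inserting 4: P = [[4], [5]].
After inserting 2: P = [[2], [4], [5]].
After inserting 6: P = [[2, 6], [4], [5]].
After inserting 1: P = [[1, 6], [2], [4], [5]].
After inserting 3: P = [[1, 3], [2, 6], [4], [5]].

So P = [[1, 3], [2, 6], [4], [5]], Q = [[1, 4], [2, 6], [3], [5]].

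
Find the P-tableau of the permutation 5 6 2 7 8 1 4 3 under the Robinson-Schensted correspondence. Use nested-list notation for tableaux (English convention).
After inserting 5: P = [[5]].
After inserting 6: P = [[5, 6]].
After inserting 2: P = [[2, 6], [5]].
After inserting 7: P = [[2, 6, 7], [5]].
After inserting 8: P = [[2, 6, 7, 8], [5]].
After inserting 1: P = [[1, 6, 7, 8], [2], [5]].
After inserting 4: P = [[1, 4, 7, 8], [2, 6], [5]].
After inserting 3: P = [[1, 3, 7, 8], [2, 4], [5, 6]].

So P = [[1, 3, 7, 8], [2, 4], [5, 6]].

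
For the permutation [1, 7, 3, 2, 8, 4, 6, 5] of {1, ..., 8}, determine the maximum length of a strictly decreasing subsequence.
3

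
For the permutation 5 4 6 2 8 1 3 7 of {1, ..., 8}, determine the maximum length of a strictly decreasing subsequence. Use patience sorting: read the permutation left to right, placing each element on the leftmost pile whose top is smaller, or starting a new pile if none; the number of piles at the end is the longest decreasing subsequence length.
4

5: new pile. tops = [5]
4: new pile. tops = [5, 4]
6: onto pile 1 (replacing 5). tops = [6, 4]
2: new pile. tops = [6, 4, 2]
8: onto pile 1 (replacing 6). tops = [8, 4, 2]
1: new pile. tops = [8, 4, 2, 1]
3: onto pile 3 (replacing 2). tops = [8, 4, 3, 1]
7: onto pile 2 (replacing 4). tops = [8, 7, 3, 1]

4 piles, so the longest decreasing subsequence has length 4.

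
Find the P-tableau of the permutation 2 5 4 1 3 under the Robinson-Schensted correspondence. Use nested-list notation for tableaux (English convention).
Insert 2: appended to row 1. P = [[2]].
Insert 5: appended to row 1. P = [[2, 5]].
Insert 4: 4 bumps 5 from row 1; 5 starts row 2. P = [[2, 4], [5]].
Insert 1: 1 bumps 2 from row 1; 2 bumps 5 from row 2; 5 starts row 3. P = [[1, 4], [2], [5]].
Insert 3: 3 bumps 4 from row 1; 4 appends to row 2. P = [[1, 3], [2, 4], [5]].

So P = [[1, 3], [2, 4], [5]].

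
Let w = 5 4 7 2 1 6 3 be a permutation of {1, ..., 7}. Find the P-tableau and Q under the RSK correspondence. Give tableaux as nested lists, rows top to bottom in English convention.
Insert each entry of the permutation into P by Schensted row insertion, recording in Q the position of each new cell.

Insert 5: appended to row 1. P = [[5]].
Insert 4: 4 bumps 5 from row 1; 5 starts row 2. P = [[4], [5]].
Insert 7: appended to row 1. P = [[4, 7], [5]].
Insert 2: 2 bumps 4 from row 1; 4 bumps 5 from row 2; 5 starts row 3. P = [[2, 7], [4], [5]].
Insert 1: 1 bumps 2 from row 1; 2 bumps 4 from row 2; 4 bumps 5 from row 3; 5 starts row 4. P = [[1, 7], [2], [4], [5]].
Insert 6: 6 bumps 7 from row 1; 7 appends to row 2. P = [[1, 6], [2, 7], [4], [5]].
Insert 3: 3 bumps 6 from row 1; 6 bumps 7 from row 2; 7 appends to row 3. P = [[1, 3], [2, 6], [4, 7], [5]].

So P = [[1, 3], [2, 6], [4, 7], [5]], Q = [[1, 3], [2, 6], [4, 7], [5]].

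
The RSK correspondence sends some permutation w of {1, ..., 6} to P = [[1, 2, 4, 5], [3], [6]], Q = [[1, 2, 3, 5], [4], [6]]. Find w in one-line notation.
1 3 6 4 5 2

Reverse the RSK construction: for i from n down to 1, find the cell of Q containing i, remove the entry at that cell from P, and reverse-bump it up through P; the value ejected from row 1 is w(i).

Step i=6: Q has 6 at row 3, column 1; remove 6 from row 3 of P and reverse-bump: 6 enters row 2 and ejects 3; 3 enters row 1 and ejects 2. So w(6) = 2. P is now [[1, 3, 4, 5], [6]].
Step i=5: Q has 5 at row 1, column 4; remove that cell from P, ejecting 5. So w(5) = 5. P is now [[1, 3, 4], [6]].
Step i=4: Q has 4 at row 2, column 1; remove 6 from row 2 of P and reverse-bump: 6 enters row 1 and ejects 4. So w(4) = 4. P is now [[1, 3, 6]].
Step i=3: Q has 3 at row 1, column 3; remove that cell from P, ejecting 6. So w(3) = 6. P is now [[1, 3]].
Step i=2: Q has 2 at row 1, column 2; remove that cell from P, ejecting 3. So w(2) = 3. P is now [[1]].
Step i=1: Q has 1 at row 1, column 1; remove that cell from P, ejecting 1. So w(1) = 1. P is now [].

So w = 1 3 6 4 5 2.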